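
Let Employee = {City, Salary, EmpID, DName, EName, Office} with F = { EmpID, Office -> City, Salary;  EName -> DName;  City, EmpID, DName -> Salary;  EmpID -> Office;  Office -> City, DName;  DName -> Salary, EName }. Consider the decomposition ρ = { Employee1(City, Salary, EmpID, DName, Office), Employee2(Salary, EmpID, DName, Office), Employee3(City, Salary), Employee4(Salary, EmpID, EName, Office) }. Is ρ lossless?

Chase test. Columns are City, Salary, EmpID, DName, EName, Office; row i has aⱼ where attribute j ∈ Employeei, else bᵢⱼ.
Initial tableau (one row per fragment):
  row 1: a1 a2 a3 a4 b15 a6
  row 2: b21 a2 a3 a4 b25 a6
  row 3: a1 a2 b33 b34 b35 b36
  row 4: b41 a2 a3 b44 a5 a6
Rows 1 and 2 agree on EmpID, Office; apply EmpID, Office→City, Salary and equate their City, Salary entries.
Rows 1 and 4 agree on EmpID, Office; apply EmpID, Office→City, Salary and equate their City, Salary entries.
Rows 1 and 4 agree on Office; apply Office→City, DName and equate their City, DName entries.
Rows 1 and 2 agree on DName; apply DName→Salary, EName and equate their Salary, EName entries.
Rows 1 and 4 agree on DName; apply DName→Salary, EName and equate their Salary, EName entries.
Row 1 is now all distinguished symbols — the join is lossless.

Yes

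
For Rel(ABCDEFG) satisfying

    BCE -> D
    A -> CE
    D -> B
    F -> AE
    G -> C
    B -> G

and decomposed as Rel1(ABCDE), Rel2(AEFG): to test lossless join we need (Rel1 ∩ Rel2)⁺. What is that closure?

ACE

Rel1 ∩ Rel2 = {AE}.
A → CE applies, adding C
Closure: {ACE}.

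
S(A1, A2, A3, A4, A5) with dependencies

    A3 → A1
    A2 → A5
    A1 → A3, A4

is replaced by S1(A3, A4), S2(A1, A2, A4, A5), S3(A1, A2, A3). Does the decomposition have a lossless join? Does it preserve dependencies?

Lossless test (chase): Rows 1 and 3 agree on A3; apply A3→A1 and equate their A1 entries. Rows 2 and 3 agree on A2; apply A2→A5 and equate their A5 entries. Rows 1 and 2 agree on A1; apply A1→A3, A4 and equate their A3, A4 entries. Rows 1 and 3 agree on A1; apply A1→A3, A4 and equate their A3, A4 entries. Row 2 is now all distinguished symbols — the join is lossless.
Dependency preservation: A1 → A3, A4 is not contained in any single fragment, but the restricted closure of its left-hand side across the fragments still reaches the right-hand side; the remaining FDs each lie inside some fragment. All dependencies are preserved.

lossless and dependency-preserving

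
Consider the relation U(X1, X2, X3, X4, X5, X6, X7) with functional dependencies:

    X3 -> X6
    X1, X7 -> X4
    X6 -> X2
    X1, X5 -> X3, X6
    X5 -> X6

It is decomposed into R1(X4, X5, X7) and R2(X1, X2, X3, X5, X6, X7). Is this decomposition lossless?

Common attributes: R1 ∩ R2 = {X5, X7}.
Closure of {X5, X7}: X5 → X6 applies, adding X6; X6 → X2 applies, adding X2. So (X5, X7)⁺ = {X2, X5, X6, X7}.
The closure contains neither all of R1 = {X4, X5, X7} nor all of R2 = {X1, X2, X3, X5, X6, X7}, so the common attributes are not a superkey of either fragment. The join is lossy.

No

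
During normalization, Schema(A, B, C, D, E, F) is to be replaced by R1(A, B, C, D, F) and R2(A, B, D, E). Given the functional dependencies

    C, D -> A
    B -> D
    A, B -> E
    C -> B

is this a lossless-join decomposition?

Yes

Common attributes: R1 ∩ R2 = {A, B, D}.
Closure of {A, B, D}: A, B → E applies, adding E. So (A, B, D)⁺ = {A, B, D, E}.
This closure contains every attribute of R2, so R1 ∩ R2 → R2. The join is lossless.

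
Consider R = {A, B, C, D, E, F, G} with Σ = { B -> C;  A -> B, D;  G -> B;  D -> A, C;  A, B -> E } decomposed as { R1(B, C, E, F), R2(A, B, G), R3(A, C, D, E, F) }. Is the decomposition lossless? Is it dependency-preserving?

Lossless test (chase): Rows 1 and 2 agree on B; apply B→C and equate their C entries. Rows 2 and 3 agree on A; apply A→B, D and equate their B, D entries. Rows 2 and 3 agree on A, B; apply A, B→E and equate their E entries. No row becomes fully distinguished — the join is lossy.
Dependency preservation: A → B, D; A, B → E are not contained in any single fragment, but the restricted closure of each left-hand side across the fragments still reaches the right-hand side; the remaining FDs each lie inside some fragment. All dependencies are preserved.

lossy but dependency-preserving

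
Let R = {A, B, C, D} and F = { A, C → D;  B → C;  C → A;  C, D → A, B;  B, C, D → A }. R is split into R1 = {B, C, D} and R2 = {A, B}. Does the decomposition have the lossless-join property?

Yes

Common attributes: R1 ∩ R2 = {B}.
Closure of {B}: B → C applies, adding C; C → A applies, adding A; A, C → D applies, adding D. So (B)⁺ = {A, B, C, D}.
This closure contains every attribute of R1, so R1 ∩ R2 → R1. The join is lossless.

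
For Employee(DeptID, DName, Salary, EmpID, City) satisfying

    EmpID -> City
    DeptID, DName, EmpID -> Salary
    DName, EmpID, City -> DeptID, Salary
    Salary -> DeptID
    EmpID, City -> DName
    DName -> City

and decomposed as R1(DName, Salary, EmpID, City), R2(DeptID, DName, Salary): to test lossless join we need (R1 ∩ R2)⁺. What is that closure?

R1 ∩ R2 = {DName, Salary}.
Salary → DeptID applies, adding DeptID
DName → City applies, adding City
Closure: {DeptID, DName, Salary, City}.

DeptID, DName, Salary, City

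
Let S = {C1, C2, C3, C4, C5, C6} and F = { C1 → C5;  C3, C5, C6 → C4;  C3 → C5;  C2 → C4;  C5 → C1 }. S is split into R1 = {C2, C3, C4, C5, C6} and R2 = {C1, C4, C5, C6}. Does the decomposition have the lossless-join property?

Common attributes: R1 ∩ R2 = {C4, C5, C6}.
Closure of {C4, C5, C6}: C5 → C1 applies, adding C1. So (C4, C5, C6)⁺ = {C1, C4, C5, C6}.
This closure contains every attribute of R2, so R1 ∩ R2 → R2. The join is lossless.

Yes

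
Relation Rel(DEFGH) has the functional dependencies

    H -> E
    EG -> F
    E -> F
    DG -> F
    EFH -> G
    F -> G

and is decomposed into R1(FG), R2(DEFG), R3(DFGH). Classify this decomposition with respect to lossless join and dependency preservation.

lossy and not dependency-preserving

Lossless test (chase): applying each FD to every pair of rows produces no changes in the tableau, so no row becomes fully distinguished — the join is lossy.
Dependency preservation: the restricted closure of {H} across the fragments never reaches {E}, so H → E cannot be enforced without a join — not preserved.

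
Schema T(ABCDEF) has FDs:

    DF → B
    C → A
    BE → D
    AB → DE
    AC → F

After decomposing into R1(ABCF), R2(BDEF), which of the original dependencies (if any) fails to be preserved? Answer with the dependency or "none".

Check AB → DE: no single fragment contains all of {ABDE}, and the restricted closure of {AB} across the fragments never reaches {DE}.
DF → B is preserved.
C → A is preserved.
BE → D is preserved.
AC → F is preserved.

AB → DE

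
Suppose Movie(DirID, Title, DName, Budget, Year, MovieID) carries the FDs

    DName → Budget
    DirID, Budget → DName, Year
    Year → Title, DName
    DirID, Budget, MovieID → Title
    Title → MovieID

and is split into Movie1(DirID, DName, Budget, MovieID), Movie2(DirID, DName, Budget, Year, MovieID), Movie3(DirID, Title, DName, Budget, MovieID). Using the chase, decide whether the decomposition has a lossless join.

Yes

Chase test. Columns are DirID, Title, DName, Budget, Year, MovieID; row i has aⱼ where attribute j ∈ Moviei, else bᵢⱼ.
Initial tableau (one row per fragment):
  row 1: a1 b12 a3 a4 b15 a6
  row 2: a1 b22 a3 a4 a5 a6
  row 3: a1 a2 a3 a4 b35 a6
Rows 1 and 2 agree on DirID, Budget; apply DirID, Budget→DName, Year and equate their DName, Year entries.
Rows 1 and 3 agree on DirID, Budget; apply DirID, Budget→DName, Year and equate their DName, Year entries.
Rows 1 and 2 agree on Year; apply Year→Title, DName and equate their Title, DName entries.
Rows 1 and 3 agree on Year; apply Year→Title, DName and equate their Title, DName entries.
Row 1 is now all distinguished symbols — the join is lossless.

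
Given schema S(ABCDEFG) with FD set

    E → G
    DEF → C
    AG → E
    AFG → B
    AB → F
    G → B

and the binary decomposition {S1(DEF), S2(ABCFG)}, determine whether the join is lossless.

No

Common attributes: S1 ∩ S2 = {F}.
No dependency enlarges {F}, so (F)⁺ = {F}.
The closure contains neither all of S1 = {DEF} nor all of S2 = {ABCFG}, so the common attributes are not a superkey of either fragment. The join is lossy.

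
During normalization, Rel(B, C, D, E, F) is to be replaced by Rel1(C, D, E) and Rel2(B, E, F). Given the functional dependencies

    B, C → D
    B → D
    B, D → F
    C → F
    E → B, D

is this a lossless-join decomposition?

Common attributes: Rel1 ∩ Rel2 = {E}.
Closure of {E}: E → B, D applies, adding B, D; B, D → F applies, adding F. So (E)⁺ = {B, D, E, F}.
This closure contains every attribute of Rel2, so Rel1 ∩ Rel2 → Rel2. The join is lossless.

Yes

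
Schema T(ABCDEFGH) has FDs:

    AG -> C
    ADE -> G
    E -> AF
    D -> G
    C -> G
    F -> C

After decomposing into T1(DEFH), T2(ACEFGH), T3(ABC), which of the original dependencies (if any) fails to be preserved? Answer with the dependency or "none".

D -> G

Check D → G: no single fragment contains all of {DG}, and the restricted closure of {D} across the fragments never reaches {G}.
AG → C is preserved.
ADE → G is preserved.
E → AF is preserved.
C → G is preserved.
F → C is preserved.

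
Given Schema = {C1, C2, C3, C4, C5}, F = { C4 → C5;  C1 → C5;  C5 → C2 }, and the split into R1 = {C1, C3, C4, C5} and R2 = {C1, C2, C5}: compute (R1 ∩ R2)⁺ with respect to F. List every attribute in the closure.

R1 ∩ R2 = {C1, C5}.
C5 → C2 applies, adding C2
Closure: {C1, C2, C5}.

C1, C2, C5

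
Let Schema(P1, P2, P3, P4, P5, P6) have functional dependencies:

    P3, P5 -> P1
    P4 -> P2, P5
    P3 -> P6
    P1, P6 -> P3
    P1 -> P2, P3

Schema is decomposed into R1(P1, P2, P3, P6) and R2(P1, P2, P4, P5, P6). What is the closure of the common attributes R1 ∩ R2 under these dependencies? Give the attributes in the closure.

R1 ∩ R2 = {P1, P2, P6}.
P1, P6 → P3 applies, adding P3
Closure: {P1, P2, P3, P6}.

P1, P2, P3, P6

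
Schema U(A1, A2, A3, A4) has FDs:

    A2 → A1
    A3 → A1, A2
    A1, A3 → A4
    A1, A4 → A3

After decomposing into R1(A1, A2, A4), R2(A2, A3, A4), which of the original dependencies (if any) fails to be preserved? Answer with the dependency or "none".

none

A2 → A1 lies within R1.
A3 → A1, A2: restricted closure across fragments reaches A1, A2.
A1, A3 → A4: restricted closure across fragments reaches A4.
A1, A4 → A3: restricted closure across fragments reaches A3.
Every dependency is enforceable on the fragments, so the decomposition is dependency-preserving.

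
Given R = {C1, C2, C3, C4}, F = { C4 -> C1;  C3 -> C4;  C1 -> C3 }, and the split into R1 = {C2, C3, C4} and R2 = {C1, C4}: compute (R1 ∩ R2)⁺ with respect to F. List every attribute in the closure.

R1 ∩ R2 = {C4}.
C4 → C1 applies, adding C1
C1 → C3 applies, adding C3
Closure: {C1, C3, C4}.

C1, C3, C4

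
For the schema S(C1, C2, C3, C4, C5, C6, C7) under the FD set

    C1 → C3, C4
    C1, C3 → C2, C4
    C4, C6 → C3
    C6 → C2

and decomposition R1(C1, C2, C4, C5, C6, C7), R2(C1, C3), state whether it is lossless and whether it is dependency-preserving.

Lossless test: (C1)⁺ = {C1, C2, C3, C4}, which contains all of one fragment — lossless.
Dependency preservation: the restricted closure of {C4, C6} across the fragments never reaches {C3}, so C4, C6 → C3 cannot be enforced without a join — not preserved.

lossless but not dependency-preserving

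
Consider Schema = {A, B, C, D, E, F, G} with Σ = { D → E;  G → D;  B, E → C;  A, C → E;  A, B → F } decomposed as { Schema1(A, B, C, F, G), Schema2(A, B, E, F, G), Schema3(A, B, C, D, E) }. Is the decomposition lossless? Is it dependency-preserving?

lossy and not dependency-preserving

Lossless test (chase): Rows 1 and 2 agree on G; apply G→D and equate their D entries. Rows 2 and 3 agree on B, E; apply B, E→C and equate their C entries. Rows 1 and 2 agree on A, C; apply A, C→E and equate their E entries. Rows 1 and 3 agree on A, B; apply A, B→F and equate their F entries. No row becomes fully distinguished — the join is lossy.
Dependency preservation: the restricted closure of {G} across the fragments never reaches {D}, so G → D cannot be enforced without a join — not preserved.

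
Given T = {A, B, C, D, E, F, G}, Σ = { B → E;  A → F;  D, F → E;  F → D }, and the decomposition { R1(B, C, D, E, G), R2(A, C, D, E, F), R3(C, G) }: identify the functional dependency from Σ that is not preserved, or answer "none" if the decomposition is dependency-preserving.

B → E lies within R1.
A → F lies within R2.
D, F → E lies within R2.
F → D lies within R2.
Every dependency is enforceable on the fragments, so the decomposition is dependency-preserving.

none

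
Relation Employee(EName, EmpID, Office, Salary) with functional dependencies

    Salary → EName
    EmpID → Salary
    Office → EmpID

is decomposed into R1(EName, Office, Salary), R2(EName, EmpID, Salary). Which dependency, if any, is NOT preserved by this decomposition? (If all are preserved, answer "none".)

Office → EmpID

Check Office → EmpID: no single fragment contains all of {EmpID, Office}, and the restricted closure of {Office} across the fragments never reaches {EmpID}.
Salary → EName is preserved.
EmpID → Salary is preserved.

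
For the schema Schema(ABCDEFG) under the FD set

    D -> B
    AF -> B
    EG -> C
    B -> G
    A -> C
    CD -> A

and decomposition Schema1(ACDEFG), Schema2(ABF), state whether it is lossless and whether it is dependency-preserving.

lossless but not dependency-preserving

Lossless test: (AF)⁺ = {ABCFG}, which contains all of one fragment — lossless.
Dependency preservation: the restricted closure of {D} across the fragments never reaches {B}, so D → B cannot be enforced without a join — not preserved.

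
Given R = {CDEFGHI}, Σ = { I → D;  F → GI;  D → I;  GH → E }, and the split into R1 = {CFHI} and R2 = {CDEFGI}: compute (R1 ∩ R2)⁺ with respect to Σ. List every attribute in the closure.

R1 ∩ R2 = {CFI}.
I → D applies, adding D
F → GI applies, adding G
Closure: {CDFGI}.

CDFGI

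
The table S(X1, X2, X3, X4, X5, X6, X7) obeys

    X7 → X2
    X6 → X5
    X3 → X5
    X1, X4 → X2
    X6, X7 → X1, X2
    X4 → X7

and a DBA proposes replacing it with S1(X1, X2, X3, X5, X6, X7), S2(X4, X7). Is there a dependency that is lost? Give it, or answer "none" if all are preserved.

X7 → X2 lies within S1.
X6 → X5 lies within S1.
X3 → X5 lies within S1.
X1, X4 → X2: restricted closure across fragments reaches X2.
X6, X7 → X1, X2 lies within S1.
X4 → X7 lies within S2.
Every dependency is enforceable on the fragments, so the decomposition is dependency-preserving.

none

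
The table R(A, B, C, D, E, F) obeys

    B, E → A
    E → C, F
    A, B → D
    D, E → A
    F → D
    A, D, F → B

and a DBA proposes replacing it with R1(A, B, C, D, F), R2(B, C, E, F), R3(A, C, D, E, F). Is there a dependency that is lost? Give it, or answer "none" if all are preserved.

B, E → A: restricted closure across fragments reaches A.
E → C, F lies within R2.
A, B → D lies within R1.
D, E → A lies within R3.
F → D lies within R1.
A, D, F → B lies within R1.
Every dependency is enforceable on the fragments, so the decomposition is dependency-preserving.

none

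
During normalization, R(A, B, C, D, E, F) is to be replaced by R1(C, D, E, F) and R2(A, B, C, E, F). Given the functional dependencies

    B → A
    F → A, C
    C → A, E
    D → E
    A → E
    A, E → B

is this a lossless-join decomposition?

Common attributes: R1 ∩ R2 = {C, E, F}.
Closure of {C, E, F}: F → A, C applies, adding A; A, E → B applies, adding B. So (C, E, F)⁺ = {A, B, C, E, F}.
This closure contains every attribute of R2, so R1 ∩ R2 → R2. The join is lossless.

Yes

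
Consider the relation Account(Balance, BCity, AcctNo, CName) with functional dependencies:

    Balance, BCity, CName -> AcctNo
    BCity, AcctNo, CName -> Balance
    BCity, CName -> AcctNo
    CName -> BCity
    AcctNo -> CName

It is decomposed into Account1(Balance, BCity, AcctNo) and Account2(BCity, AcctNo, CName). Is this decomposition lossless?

Common attributes: Account1 ∩ Account2 = {BCity, AcctNo}.
Closure of {BCity, AcctNo}: AcctNo → CName applies, adding CName; BCity, AcctNo, CName → Balance applies, adding Balance. So (BCity, AcctNo)⁺ = {Balance, BCity, AcctNo, CName}.
This closure contains every attribute of Account1, so Account1 ∩ Account2 → Account1. The join is lossless.

Yes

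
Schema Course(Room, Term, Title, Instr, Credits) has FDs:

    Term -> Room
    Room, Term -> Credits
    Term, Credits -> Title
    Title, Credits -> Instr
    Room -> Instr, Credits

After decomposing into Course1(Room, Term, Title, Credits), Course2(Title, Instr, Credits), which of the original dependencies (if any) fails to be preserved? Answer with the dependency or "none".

Check Room → Instr, Credits: no single fragment contains all of {Room, Instr, Credits}, and the restricted closure of {Room} across the fragments never reaches {Instr, Credits}.
Term → Room is preserved.
Room, Term → Credits is preserved.
Term, Credits → Title is preserved.
Title, Credits → Instr is preserved.

Room -> Instr, Credits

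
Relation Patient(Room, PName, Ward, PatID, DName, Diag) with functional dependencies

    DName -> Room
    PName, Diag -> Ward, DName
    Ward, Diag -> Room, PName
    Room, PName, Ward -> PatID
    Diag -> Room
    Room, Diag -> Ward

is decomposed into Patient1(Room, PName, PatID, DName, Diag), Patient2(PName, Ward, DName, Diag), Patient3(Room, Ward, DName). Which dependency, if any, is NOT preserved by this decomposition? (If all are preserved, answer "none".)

Check Room, PName, Ward → PatID: no single fragment contains all of {Room, PName, Ward, PatID}, and the restricted closure of {Room, PName, Ward} across the fragments never reaches {PatID}.
DName → Room is preserved.
PName, Diag → Ward, DName is preserved.
Ward, Diag → Room, PName is preserved.
Diag → Room is preserved.
Room, Diag → Ward is preserved.

Room, PName, Ward -> PatID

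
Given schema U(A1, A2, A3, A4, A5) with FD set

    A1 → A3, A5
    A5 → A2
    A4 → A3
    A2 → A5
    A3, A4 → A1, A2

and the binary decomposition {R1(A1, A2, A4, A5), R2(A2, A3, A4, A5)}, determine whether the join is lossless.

Yes

Common attributes: R1 ∩ R2 = {A2, A4, A5}.
Closure of {A2, A4, A5}: A4 → A3 applies, adding A3; A3, A4 → A1, A2 applies, adding A1. So (A2, A4, A5)⁺ = {A1, A2, A3, A4, A5}.
This closure contains every attribute of R1, so R1 ∩ R2 → R1. The join is lossless.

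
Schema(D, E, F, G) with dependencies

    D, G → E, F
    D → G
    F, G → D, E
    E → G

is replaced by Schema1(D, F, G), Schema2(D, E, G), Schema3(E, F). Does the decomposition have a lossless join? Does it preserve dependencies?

Lossless test (chase): Rows 1 and 2 agree on D, G; apply D, G→E, F and equate their E, F entries. Rows 1 and 3 agree on E; apply E→G and equate their G entries. Rows 1 and 3 agree on F, G; apply F, G→D, E and equate their D, E entries. Row 1 is now all distinguished symbols — the join is lossless.
Dependency preservation: D, G → E, F; F, G → D, E are not contained in any single fragment, but the restricted closure of each left-hand side across the fragments still reaches the right-hand side; the remaining FDs each lie inside some fragment. All dependencies are preserved.

lossless and dependency-preserving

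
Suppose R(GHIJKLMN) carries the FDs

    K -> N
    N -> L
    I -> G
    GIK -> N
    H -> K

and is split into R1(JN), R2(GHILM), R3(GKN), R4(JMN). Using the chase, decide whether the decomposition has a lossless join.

No

Chase test. Columns are GHIJKLMN; row i has aⱼ where attribute j ∈ Ri, else bᵢⱼ.
Initial tableau (one row per fragment):
  row 1: b11 b12 b13 a4 b15 b16 b17 a8
  row 2: a1 a2 a3 b24 b25 a6 a7 b28
  row 3: a1 b32 b33 b34 a5 b36 b37 a8
  row 4: b41 b42 b43 a4 b45 b46 a7 a8
Rows 1 and 3 agree on N; apply N→L and equate their L entries.
Rows 1 and 4 agree on N; apply N→L and equate their L entries.
No row becomes fully distinguished — the join is lossy.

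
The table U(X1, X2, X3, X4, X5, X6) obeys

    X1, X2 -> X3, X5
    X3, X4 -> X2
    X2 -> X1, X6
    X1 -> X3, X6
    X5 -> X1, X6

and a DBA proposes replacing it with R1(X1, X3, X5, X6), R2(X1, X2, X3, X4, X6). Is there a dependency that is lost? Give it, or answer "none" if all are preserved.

Check X1, X2 → X3, X5: no single fragment contains all of {X1, X2, X3, X5}, and the restricted closure of {X1, X2} across the fragments never reaches {X3, X5}.
X3, X4 → X2 is preserved.
X2 → X1, X6 is preserved.
X1 → X3, X6 is preserved.
X5 → X1, X6 is preserved.

X1, X2 -> X3, X5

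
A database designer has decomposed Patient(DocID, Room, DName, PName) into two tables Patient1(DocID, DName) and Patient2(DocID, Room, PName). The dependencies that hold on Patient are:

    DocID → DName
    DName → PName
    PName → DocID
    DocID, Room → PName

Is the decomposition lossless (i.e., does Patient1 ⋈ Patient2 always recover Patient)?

Yes

Common attributes: Patient1 ∩ Patient2 = {DocID}.
Closure of {DocID}: DocID → DName applies, adding DName; DName → PName applies, adding PName. So (DocID)⁺ = {DocID, DName, PName}.
This closure contains every attribute of Patient1, so Patient1 ∩ Patient2 → Patient1. The join is lossless.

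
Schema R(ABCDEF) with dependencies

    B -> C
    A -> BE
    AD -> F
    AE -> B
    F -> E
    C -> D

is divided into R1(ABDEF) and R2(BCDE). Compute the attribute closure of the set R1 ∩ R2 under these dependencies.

R1 ∩ R2 = {BDE}.
B → C applies, adding C
Closure: {BCDE}.

BCDE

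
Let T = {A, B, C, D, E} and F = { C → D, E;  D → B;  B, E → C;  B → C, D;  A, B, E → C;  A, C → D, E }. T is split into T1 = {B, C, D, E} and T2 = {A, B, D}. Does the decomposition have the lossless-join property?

Common attributes: T1 ∩ T2 = {B, D}.
Closure of {B, D}: B → C, D applies, adding C; C → D, E applies, adding E. So (B, D)⁺ = {B, C, D, E}.
This closure contains every attribute of T1, so T1 ∩ T2 → T1. The join is lossless.

Yes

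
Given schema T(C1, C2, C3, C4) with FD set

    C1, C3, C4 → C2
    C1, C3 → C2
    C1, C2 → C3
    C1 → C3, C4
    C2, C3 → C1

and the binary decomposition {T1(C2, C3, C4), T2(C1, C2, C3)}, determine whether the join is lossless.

Common attributes: T1 ∩ T2 = {C2, C3}.
Closure of {C2, C3}: C2, C3 → C1 applies, adding C1; C1 → C3, C4 applies, adding C4. So (C2, C3)⁺ = {C1, C2, C3, C4}.
This closure contains every attribute of T1, so T1 ∩ T2 → T1. The join is lossless.

Yes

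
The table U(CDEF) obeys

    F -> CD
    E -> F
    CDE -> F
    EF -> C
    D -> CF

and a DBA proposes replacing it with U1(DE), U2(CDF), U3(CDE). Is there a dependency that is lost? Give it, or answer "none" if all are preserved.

F → CD lies within U2.
E → F: restricted closure across fragments reaches F.
CDE → F: restricted closure across fragments reaches F.
EF → C: restricted closure across fragments reaches C.
D → CF lies within U2.
Every dependency is enforceable on the fragments, so the decomposition is dependency-preserving.

none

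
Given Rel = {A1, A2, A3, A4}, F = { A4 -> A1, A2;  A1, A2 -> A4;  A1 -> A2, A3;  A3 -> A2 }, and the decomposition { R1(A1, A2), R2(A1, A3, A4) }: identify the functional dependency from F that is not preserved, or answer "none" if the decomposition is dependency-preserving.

A3 -> A2

Check A3 → A2: no single fragment contains all of {A2, A3}, and the restricted closure of {A3} across the fragments never reaches {A2}.
A4 → A1, A2 is preserved.
A1, A2 → A4 is preserved.
A1 → A2, A3 is preserved.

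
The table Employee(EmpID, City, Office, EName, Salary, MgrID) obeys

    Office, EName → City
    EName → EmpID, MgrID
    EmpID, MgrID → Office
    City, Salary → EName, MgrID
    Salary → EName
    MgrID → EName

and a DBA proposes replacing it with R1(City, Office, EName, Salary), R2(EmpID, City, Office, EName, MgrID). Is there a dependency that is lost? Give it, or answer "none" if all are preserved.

none

Office, EName → City lies within R1.
EName → EmpID, MgrID lies within R2.
EmpID, MgrID → Office lies within R2.
City, Salary → EName, MgrID: restricted closure across fragments reaches EName, MgrID.
Salary → EName lies within R1.
MgrID → EName lies within R2.
Every dependency is enforceable on the fragments, so the decomposition is dependency-preserving.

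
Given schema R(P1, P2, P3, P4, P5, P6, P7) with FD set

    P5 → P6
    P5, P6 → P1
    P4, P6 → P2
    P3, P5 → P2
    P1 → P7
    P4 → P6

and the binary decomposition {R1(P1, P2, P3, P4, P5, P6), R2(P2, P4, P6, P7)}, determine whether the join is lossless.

Common attributes: R1 ∩ R2 = {P2, P4, P6}.
No dependency enlarges {P2, P4, P6}, so (P2, P4, P6)⁺ = {P2, P4, P6}.
The closure contains neither all of R1 = {P1, P2, P3, P4, P5, P6} nor all of R2 = {P2, P4, P6, P7}, so the common attributes are not a superkey of either fragment. The join is lossy.

No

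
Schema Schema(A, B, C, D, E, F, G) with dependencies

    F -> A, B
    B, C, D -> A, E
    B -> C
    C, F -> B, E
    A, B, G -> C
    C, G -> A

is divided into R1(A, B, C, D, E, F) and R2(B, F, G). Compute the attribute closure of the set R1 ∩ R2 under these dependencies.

A, B, C, E, F

R1 ∩ R2 = {B, F}.
F → A, B applies, adding A
B → C applies, adding C
C, F → B, E applies, adding E
Closure: {A, B, C, E, F}.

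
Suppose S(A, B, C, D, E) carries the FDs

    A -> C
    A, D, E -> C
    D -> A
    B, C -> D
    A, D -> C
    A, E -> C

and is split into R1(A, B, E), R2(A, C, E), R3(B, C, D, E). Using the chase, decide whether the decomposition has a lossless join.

Chase test. Columns are A, B, C, D, E; row i has aⱼ where attribute j ∈ Ri, else bᵢⱼ.
Initial tableau (one row per fragment):
  row 1: a1 a2 b13 b14 a5
  row 2: a1 b22 a3 b24 a5
  row 3: b31 a2 a3 a4 a5
Rows 1 and 2 agree on A; apply A→C and equate their C entries.
Rows 1 and 3 agree on B, C; apply B, C→D and equate their D entries.
Rows 1 and 3 agree on D; apply D→A and equate their A entries.
Row 1 is now all distinguished symbols — the join is lossless.

Yes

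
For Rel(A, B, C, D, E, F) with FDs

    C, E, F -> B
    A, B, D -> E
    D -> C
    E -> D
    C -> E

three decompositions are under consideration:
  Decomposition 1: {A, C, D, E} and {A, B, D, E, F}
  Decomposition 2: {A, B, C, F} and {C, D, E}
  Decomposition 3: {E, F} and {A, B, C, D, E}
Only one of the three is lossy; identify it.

Decomposition 1: common = {A, D, E}, closure = {A, C, D, E} → lossless.
Decomposition 2: common = {C}, closure = {C, D, E} → lossless.
Decomposition 3: common = {E}, closure = {C, D, E} → lossy.

Decomposition 3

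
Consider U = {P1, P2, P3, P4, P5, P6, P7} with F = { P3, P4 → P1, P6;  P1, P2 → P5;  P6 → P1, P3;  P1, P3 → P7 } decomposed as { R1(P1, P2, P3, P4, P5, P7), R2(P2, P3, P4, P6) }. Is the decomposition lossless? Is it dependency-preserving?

Lossless test: (P2, P3, P4)⁺ = {P1, P2, P3, P4, P5, P6, P7}, which contains all of one fragment — lossless.
Dependency preservation: the restricted closure of {P6} across the fragments never reaches {P1, P3}, so P6 → P1, P3 cannot be enforced without a join — not preserved.

lossless but not dependency-preserving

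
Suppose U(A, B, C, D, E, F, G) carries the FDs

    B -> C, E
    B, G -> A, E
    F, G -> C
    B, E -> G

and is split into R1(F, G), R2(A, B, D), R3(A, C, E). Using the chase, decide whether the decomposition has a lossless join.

No

Chase test. Columns are A, B, C, D, E, F, G; row i has aⱼ where attribute j ∈ Ri, else bᵢⱼ.
Initial tableau (one row per fragment):
  row 1: b11 b12 b13 b14 b15 a6 a7
  row 2: a1 a2 b23 a4 b25 b26 b27
  row 3: a1 b32 a3 b34 a5 b36 b37
No row becomes fully distinguished — the join is lossy.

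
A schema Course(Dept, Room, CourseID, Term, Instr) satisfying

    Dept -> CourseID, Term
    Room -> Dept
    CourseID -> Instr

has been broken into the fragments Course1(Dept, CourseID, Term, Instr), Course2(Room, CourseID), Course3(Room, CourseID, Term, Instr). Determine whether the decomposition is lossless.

Chase test. Columns are Dept, Room, CourseID, Term, Instr; row i has aⱼ where attribute j ∈ Coursei, else bᵢⱼ.
Initial tableau (one row per fragment):
  row 1: a1 b12 a3 a4 a5
  row 2: b21 a2 a3 b24 b25
  row 3: b31 a2 a3 a4 a5
Rows 2 and 3 agree on Room; apply Room→Dept and equate their Dept entries.
Rows 1 and 2 agree on CourseID; apply CourseID→Instr and equate their Instr entries.
Rows 2 and 3 agree on Dept; apply Dept→CourseID, Term and equate their CourseID, Term entries.
No row becomes fully distinguished — the join is lossy.

No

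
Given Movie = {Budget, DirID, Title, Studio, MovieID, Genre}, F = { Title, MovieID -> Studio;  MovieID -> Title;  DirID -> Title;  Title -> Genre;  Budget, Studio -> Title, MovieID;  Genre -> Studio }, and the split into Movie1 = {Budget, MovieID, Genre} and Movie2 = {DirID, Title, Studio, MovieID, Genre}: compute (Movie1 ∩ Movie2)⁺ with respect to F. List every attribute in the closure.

Movie1 ∩ Movie2 = {MovieID, Genre}.
MovieID → Title applies, adding Title
Genre → Studio applies, adding Studio
Closure: {Title, Studio, MovieID, Genre}.

Title, Studio, MovieID, Genre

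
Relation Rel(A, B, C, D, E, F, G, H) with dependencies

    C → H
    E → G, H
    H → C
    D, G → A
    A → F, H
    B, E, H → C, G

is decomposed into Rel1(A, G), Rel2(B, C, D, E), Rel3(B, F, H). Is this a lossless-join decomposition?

Chase test. Columns are A, B, C, D, E, F, G, H; row i has aⱼ where attribute j ∈ Reli, else bᵢⱼ.
Initial tableau (one row per fragment):
  row 1: a1 b12 b13 b14 b15 b16 a7 b18
  row 2: b21 a2 a3 a4 a5 b26 b27 b28
  row 3: b31 a2 b33 b34 b35 a6 b37 a8
No row becomes fully distinguished — the join is lossy.

No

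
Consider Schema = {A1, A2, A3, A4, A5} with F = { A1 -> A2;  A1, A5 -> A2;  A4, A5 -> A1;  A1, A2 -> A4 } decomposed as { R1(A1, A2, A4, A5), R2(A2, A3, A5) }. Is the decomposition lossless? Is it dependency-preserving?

lossy but dependency-preserving

Lossless test: (A2, A5)⁺ = {A2, A5}, which is a superkey of neither fragment — lossy.
Dependency preservation: every FD's attributes lie within a single fragment, so each can be enforced locally — preserved.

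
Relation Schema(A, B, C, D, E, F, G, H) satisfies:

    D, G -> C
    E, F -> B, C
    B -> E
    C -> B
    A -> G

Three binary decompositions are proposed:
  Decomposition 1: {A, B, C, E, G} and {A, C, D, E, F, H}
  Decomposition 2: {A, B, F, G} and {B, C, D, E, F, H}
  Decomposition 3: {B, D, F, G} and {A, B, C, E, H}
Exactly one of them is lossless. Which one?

Decomposition 1: common = {A, C, E}, closure = {A, B, C, E, G} → lossless.
Decomposition 2: common = {B, F}, closure = {B, C, E, F} → lossy.
Decomposition 3: common = {B}, closure = {B, E} → lossy.

Decomposition 1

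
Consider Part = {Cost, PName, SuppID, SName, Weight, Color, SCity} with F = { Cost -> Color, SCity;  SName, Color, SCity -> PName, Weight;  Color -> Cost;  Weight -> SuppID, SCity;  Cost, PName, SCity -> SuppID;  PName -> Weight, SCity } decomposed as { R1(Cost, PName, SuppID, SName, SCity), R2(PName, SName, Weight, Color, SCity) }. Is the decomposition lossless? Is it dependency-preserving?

lossy and not dependency-preserving

Lossless test: (PName, SName, SCity)⁺ = {PName, SuppID, SName, Weight, SCity}, which is a superkey of neither fragment — lossy.
Dependency preservation: the restricted closure of {Cost} across the fragments never reaches {Color, SCity}, so Cost → Color, SCity cannot be enforced without a join — not preserved.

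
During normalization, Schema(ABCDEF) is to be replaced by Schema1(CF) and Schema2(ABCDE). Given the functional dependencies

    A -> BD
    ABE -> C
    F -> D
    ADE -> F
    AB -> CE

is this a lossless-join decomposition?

Common attributes: Schema1 ∩ Schema2 = {C}.
No dependency enlarges {C}, so (C)⁺ = {C}.
The closure contains neither all of Schema1 = {CF} nor all of Schema2 = {ABCDE}, so the common attributes are not a superkey of either fragment. The join is lossy.

No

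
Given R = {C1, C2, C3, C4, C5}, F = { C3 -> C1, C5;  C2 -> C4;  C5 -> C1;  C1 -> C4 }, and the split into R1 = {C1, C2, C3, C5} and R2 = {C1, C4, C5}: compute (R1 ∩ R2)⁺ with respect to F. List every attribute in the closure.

C1, C4, C5

R1 ∩ R2 = {C1, C5}.
C1 → C4 applies, adding C4
Closure: {C1, C4, C5}.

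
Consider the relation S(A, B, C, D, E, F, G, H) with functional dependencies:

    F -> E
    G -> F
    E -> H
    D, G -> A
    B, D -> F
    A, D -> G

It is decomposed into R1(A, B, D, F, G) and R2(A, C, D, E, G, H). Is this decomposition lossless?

No

Common attributes: R1 ∩ R2 = {A, D, G}.
Closure of {A, D, G}: G → F applies, adding F; F → E applies, adding E; E → H applies, adding H. So (A, D, G)⁺ = {A, D, E, F, G, H}.
The closure contains neither all of R1 = {A, B, D, F, G} nor all of R2 = {A, C, D, E, G, H}, so the common attributes are not a superkey of either fragment. The join is lossy.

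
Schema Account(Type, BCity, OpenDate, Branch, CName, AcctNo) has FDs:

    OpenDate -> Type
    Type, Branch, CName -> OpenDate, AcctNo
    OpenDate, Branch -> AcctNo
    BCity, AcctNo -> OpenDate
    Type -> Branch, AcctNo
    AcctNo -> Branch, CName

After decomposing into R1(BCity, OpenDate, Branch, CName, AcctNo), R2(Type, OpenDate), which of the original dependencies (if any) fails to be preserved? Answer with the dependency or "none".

OpenDate → Type lies within R2.
Type, Branch, CName → OpenDate, AcctNo: restricted closure across fragments reaches OpenDate, AcctNo.
OpenDate, Branch → AcctNo lies within R1.
BCity, AcctNo → OpenDate lies within R1.
Type → Branch, AcctNo: restricted closure across fragments reaches Branch, AcctNo.
AcctNo → Branch, CName lies within R1.
Every dependency is enforceable on the fragments, so the decomposition is dependency-preserving.

none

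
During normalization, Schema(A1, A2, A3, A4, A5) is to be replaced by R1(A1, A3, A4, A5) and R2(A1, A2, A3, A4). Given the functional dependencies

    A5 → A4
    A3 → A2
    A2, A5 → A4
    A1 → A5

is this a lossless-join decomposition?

Common attributes: R1 ∩ R2 = {A1, A3, A4}.
Closure of {A1, A3, A4}: A3 → A2 applies, adding A2; A1 → A5 applies, adding A5. So (A1, A3, A4)⁺ = {A1, A2, A3, A4, A5}.
This closure contains every attribute of R1, so R1 ∩ R2 → R1. The join is lossless.

Yes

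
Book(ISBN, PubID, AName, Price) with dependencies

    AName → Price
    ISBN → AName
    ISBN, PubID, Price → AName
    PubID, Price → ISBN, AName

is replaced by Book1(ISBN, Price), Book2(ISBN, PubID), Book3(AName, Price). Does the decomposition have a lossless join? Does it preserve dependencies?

Lossless test (chase): Rows 1 and 2 agree on ISBN; apply ISBN→AName and equate their AName entries. Rows 1 and 2 agree on AName; apply AName→Price and equate their Price entries. No row becomes fully distinguished — the join is lossy.
Dependency preservation: the restricted closure of {ISBN} across the fragments never reaches {AName}, so ISBN → AName cannot be enforced without a join — not preserved.

lossy and not dependency-preserving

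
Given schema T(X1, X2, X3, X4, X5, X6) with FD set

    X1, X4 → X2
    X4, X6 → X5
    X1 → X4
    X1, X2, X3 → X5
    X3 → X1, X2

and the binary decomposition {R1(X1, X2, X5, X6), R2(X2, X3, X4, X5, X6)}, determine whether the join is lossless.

Common attributes: R1 ∩ R2 = {X2, X5, X6}.
No dependency enlarges {X2, X5, X6}, so (X2, X5, X6)⁺ = {X2, X5, X6}.
The closure contains neither all of R1 = {X1, X2, X5, X6} nor all of R2 = {X2, X3, X4, X5, X6}, so the common attributes are not a superkey of either fragment. The join is lossy.

No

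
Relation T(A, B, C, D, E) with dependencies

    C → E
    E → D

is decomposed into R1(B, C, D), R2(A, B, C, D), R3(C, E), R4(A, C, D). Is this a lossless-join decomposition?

Chase test. Columns are A, B, C, D, E; row i has aⱼ where attribute j ∈ Ri, else bᵢⱼ.
Initial tableau (one row per fragment):
  row 1: b11 a2 a3 a4 b15
  row 2: a1 a2 a3 a4 b25
  row 3: b31 b32 a3 b34 a5
  row 4: a1 b42 a3 a4 b45
Rows 1 and 2 agree on C; apply C→E and equate their E entries.
Rows 1 and 3 agree on C; apply C→E and equate their E entries.
Rows 1 and 4 agree on C; apply C→E and equate their E entries.
Rows 1 and 3 agree on E; apply E→D and equate their D entries.
Row 2 is now all distinguished symbols — the join is lossless.

Yes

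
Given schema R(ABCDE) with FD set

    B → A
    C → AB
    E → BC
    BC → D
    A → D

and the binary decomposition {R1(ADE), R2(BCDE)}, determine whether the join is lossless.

Yes

Common attributes: R1 ∩ R2 = {DE}.
Closure of {DE}: E → BC applies, adding BC; B → A applies, adding A. So (DE)⁺ = {ABCDE}.
This closure contains every attribute of R1, so R1 ∩ R2 → R1. The join is lossless.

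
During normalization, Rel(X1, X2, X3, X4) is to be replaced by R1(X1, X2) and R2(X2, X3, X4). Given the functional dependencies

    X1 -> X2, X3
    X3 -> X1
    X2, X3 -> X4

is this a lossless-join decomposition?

Common attributes: R1 ∩ R2 = {X2}.
No dependency enlarges {X2}, so (X2)⁺ = {X2}.
The closure contains neither all of R1 = {X1, X2} nor all of R2 = {X2, X3, X4}, so the common attributes are not a superkey of either fragment. The join is lossy.

No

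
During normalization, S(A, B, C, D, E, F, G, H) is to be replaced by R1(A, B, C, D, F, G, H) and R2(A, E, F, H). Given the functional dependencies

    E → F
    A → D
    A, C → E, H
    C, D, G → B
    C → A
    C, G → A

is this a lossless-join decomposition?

No

Common attributes: R1 ∩ R2 = {A, F, H}.
Closure of {A, F, H}: A → D applies, adding D. So (A, F, H)⁺ = {A, D, F, H}.
The closure contains neither all of R1 = {A, B, C, D, F, G, H} nor all of R2 = {A, E, F, H}, so the common attributes are not a superkey of either fragment. The join is lossy.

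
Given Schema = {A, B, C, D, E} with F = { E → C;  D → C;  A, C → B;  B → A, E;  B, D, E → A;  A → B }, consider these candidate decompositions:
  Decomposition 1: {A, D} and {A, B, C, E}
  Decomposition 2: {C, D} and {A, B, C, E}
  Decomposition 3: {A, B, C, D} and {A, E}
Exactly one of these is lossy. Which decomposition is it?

Decomposition 1: common = {A}, closure = {A, B, C, E} → lossless.
Decomposition 2: common = {C}, closure = {C} → lossy.
Decomposition 3: common = {A}, closure = {A, B, C, E} → lossless.

Decomposition 2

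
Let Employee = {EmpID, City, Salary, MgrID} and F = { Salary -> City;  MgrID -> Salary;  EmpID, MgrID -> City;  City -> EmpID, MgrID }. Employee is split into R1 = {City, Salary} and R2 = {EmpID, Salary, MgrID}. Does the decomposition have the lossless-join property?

Common attributes: R1 ∩ R2 = {Salary}.
Closure of {Salary}: Salary → City applies, adding City; City → EmpID, MgrID applies, adding EmpID, MgrID. So (Salary)⁺ = {EmpID, City, Salary, MgrID}.
This closure contains every attribute of R1, so R1 ∩ R2 → R1. The join is lossless.

Yes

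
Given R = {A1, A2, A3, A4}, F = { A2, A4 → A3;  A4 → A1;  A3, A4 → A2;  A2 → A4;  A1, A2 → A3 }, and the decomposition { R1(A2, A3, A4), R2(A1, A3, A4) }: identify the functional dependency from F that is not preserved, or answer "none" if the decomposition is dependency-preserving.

none

A2, A4 → A3 lies within R1.
A4 → A1 lies within R2.
A3, A4 → A2 lies within R1.
A2 → A4 lies within R1.
A1, A2 → A3: restricted closure across fragments reaches A3.
Every dependency is enforceable on the fragments, so the decomposition is dependency-preserving.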